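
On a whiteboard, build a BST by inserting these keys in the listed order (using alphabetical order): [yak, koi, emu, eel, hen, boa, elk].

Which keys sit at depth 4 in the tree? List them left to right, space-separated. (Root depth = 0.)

yak: root
koi: left child of yak (depth 1)
emu: left child of koi (depth 2)
eel: left child of emu (depth 3)
hen: right child of emu (depth 3)
boa: left child of eel (depth 4)
elk: right child of eel (depth 4)

boa elk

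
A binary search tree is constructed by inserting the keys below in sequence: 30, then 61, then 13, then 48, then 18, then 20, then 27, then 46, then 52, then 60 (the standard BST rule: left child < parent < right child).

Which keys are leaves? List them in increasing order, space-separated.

Insert 30: tree is empty, so 30 becomes the root.
Insert 61: 61 > 30 → go right. Place as right child of 30.
Insert 13: 13 < 30 → go left. Place as left child of 30.
Insert 48: 48 > 30 → go right; 48 < 61 → go left. Place as left child of 61.
Insert 18: 18 < 30 → go left; 18 > 13 → go right. Place as right child of 13.
Insert 20: 20 < 30 → go left; 20 > 13 → go right; 20 > 18 → go right. Place as right child of 18.
Insert 27: 27 < 30 → go left; 27 > 13 → go right; 27 > 18 → go right; 27 > 20 → go right. Place as right child of 20.
Insert 46: 46 > 30 → go right; 46 < 61 → go left; 46 < 48 → go left. Place as left child of 48.
Insert 52: 52 > 30 → go right; 52 < 61 → go left; 52 > 48 → go right. Place as right child of 48.
Insert 60: 60 > 30 → go right; 60 < 61 → go left; 60 > 48 → go right; 60 > 52 → go right. Place as right child of 52.

27 46 60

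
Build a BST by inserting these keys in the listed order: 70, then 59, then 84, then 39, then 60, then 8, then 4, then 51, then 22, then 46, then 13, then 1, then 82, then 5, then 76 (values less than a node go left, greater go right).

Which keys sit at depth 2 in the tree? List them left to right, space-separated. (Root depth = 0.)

39 60 82

70: root
59: left child of 70 (depth 1)
84: right child of 70 (depth 1)
39: left child of 59 (depth 2)
60: right child of 59 (depth 2)
8: left child of 39 (depth 3)
4: left child of 8 (depth 4)
51: right child of 39 (depth 3)
22: right child of 8 (depth 4)
46: left child of 51 (depth 4)
13: left child of 22 (depth 5)
1: left child of 4 (depth 5)
82: left child of 84 (depth 2)
5: right child of 4 (depth 5)
76: left child of 82 (depth 3)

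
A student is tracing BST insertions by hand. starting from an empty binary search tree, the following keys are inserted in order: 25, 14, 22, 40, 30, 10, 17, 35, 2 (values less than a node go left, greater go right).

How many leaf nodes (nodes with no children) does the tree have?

3

Resulting structure (node: left, right):
  25: L=14, R=40
  14: L=10, R=22
  22: L=17, R=–
  40: L=30, R=–
  30: L=–, R=35
  10: L=2, R=–
  17: L=–, R=–
  35: L=–, R=–
  2: L=–, R=–

Leaves: 2, 17, 35 — 3 in total.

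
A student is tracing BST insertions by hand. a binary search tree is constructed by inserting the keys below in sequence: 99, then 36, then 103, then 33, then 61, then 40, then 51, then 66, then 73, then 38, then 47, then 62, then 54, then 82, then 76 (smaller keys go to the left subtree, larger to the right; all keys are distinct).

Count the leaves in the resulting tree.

99: root
36: left child of 99 (depth 1)
103: right child of 99 (depth 1)
33: left child of 36 (depth 2)
61: right child of 36 (depth 2)
40: left child of 61 (depth 3)
51: right child of 40 (depth 4)
66: right child of 61 (depth 3)
73: right child of 66 (depth 4)
38: left child of 40 (depth 4)
47: left child of 51 (depth 5)
62: left child of 66 (depth 4)
54: right child of 51 (depth 5)
82: right child of 73 (depth 5)
76: left child of 82 (depth 6)

Leaves: 33, 38, 47, 54, 62, 76, 103 — 7 in total.

7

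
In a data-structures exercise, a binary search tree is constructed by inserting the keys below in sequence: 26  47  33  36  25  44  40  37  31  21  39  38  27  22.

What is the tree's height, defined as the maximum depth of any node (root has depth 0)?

26: root
47: right child of 26 (depth 1)
33: left child of 47 (depth 2)
36: right child of 33 (depth 3)
25: left child of 26 (depth 1)
44: right child of 36 (depth 4)
40: left child of 44 (depth 5)
37: left child of 40 (depth 6)
31: left child of 33 (depth 3)
21: left child of 25 (depth 2)
39: right child of 37 (depth 7)
38: left child of 39 (depth 8)
27: left child of 31 (depth 4)
22: right child of 21 (depth 3)

The deepest node is 38 at depth 8.

8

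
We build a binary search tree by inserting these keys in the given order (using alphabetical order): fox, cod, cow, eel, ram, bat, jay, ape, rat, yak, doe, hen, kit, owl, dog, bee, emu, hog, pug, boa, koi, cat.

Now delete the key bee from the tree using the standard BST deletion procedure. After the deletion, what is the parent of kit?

jay

Resulting structure (node: left, right):
  fox: L=cod, R=ram
  cod: L=bat, R=cow
  cow: L=–, R=eel
  eel: L=doe, R=emu
  ram: L=jay, R=rat
  bat: L=ape, R=bee
  jay: L=hen, R=kit
  ape: L=–, R=–
  rat: L=–, R=yak
  yak: L=–, R=–
  doe: L=–, R=dog
  hen: L=–, R=hog
  kit: L=–, R=owl
  owl: L=koi, R=pug
  dog: L=–, R=–
  bee: L=–, R=boa
  emu: L=–, R=–
  hog: L=–, R=–
  pug: L=–, R=–
  boa: L=–, R=cat
  koi: L=–, R=–
  cat: L=–, R=–

Delete bee (at most one child — splice it out).
After deletion, kit's parent is jay.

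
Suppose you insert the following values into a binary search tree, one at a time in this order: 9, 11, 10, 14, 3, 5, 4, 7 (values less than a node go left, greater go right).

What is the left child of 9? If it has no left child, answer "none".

Resulting structure (node: left, right):
  9: L=3, R=11
  11: L=10, R=14
  10: L=–, R=–
  14: L=–, R=–
  3: L=–, R=5
  5: L=4, R=7
  4: L=–, R=–
  7: L=–, R=–

3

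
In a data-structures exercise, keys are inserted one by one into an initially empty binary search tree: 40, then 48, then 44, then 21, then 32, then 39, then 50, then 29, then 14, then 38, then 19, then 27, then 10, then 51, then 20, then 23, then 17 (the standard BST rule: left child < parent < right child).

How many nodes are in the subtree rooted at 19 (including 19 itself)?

Insert 40: tree is empty, so 40 becomes the root.
Insert 48: 48 > 40 → go right. Place as right child of 40.
Insert 44: 44 > 40 → go right; 44 < 48 → go left. Place as left child of 48.
Insert 21: 21 < 40 → go left. Place as left child of 40.
Insert 32: 32 < 40 → go left; 32 > 21 → go right. Place as right child of 21.
Insert 39: 39 < 40 → go left; 39 > 21 → go right; 39 > 32 → go right. Place as right child of 32.
Insert 50: 50 > 40 → go right; 50 > 48 → go right. Place as right child of 48.
Insert 29: 29 < 40 → go left; 29 > 21 → go right; 29 < 32 → go left. Place as left child of 32.
Insert 14: 14 < 40 → go left; 14 < 21 → go left. Place as left child of 21.
Insert 38: 38 < 40 → go left; 38 > 21 → go right; 38 > 32 → go right; 38 < 39 → go left. Place as left child of 39.
Insert 19: 19 < 40 → go left; 19 < 21 → go left; 19 > 14 → go right. Place as right child of 14.
Insert 27: 27 < 40 → go left; 27 > 21 → go right; 27 < 32 → go left; 27 < 29 → go left. Place as left child of 29.
Insert 10: 10 < 40 → go left; 10 < 21 → go left; 10 < 14 → go left. Place as left child of 14.
Insert 51: 51 > 40 → go right; 51 > 48 → go right; 51 > 50 → go right. Place as right child of 50.
Insert 20: 20 < 40 → go left; 20 < 21 → go left; 20 > 14 → go right; 20 > 19 → go right. Place as right child of 19.
Insert 23: 23 < 40 → go left; 23 > 21 → go right; 23 < 32 → go left; 23 < 29 → go left; 23 < 27 → go left. Place as left child of 27.
Insert 17: 17 < 40 → go left; 17 < 21 → go left; 17 > 14 → go right; 17 < 19 → go left. Place as left child of 19.

Subtree rooted at 19 contains: 19, 17, 20 — 3 nodes.

3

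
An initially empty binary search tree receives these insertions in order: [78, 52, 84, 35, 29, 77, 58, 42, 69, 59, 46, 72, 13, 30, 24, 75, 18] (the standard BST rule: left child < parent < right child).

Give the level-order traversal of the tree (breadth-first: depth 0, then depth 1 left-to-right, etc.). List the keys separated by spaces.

78: root
52: left child of 78 (depth 1)
84: right child of 78 (depth 1)
35: left child of 52 (depth 2)
29: left child of 35 (depth 3)
77: right child of 52 (depth 2)
58: left child of 77 (depth 3)
42: right child of 35 (depth 3)
69: right child of 58 (depth 4)
59: left child of 69 (depth 5)
46: right child of 42 (depth 4)
72: right child of 69 (depth 5)
13: left child of 29 (depth 4)
30: right child of 29 (depth 4)
24: right child of 13 (depth 5)
75: right child of 72 (depth 6)
18: left child of 24 (depth 6)

78 52 84 35 77 29 42 58 13 30 46 69 24 59 72 18 75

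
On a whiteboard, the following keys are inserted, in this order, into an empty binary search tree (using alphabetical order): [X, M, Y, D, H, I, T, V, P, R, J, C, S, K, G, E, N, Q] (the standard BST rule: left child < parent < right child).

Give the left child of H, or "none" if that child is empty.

Resulting structure (node: left, right):
  X: L=M, R=Y
  M: L=D, R=T
  Y: L=–, R=–
  D: L=C, R=H
  H: L=G, R=I
  I: L=–, R=J
  T: L=P, R=V
  V: L=–, R=–
  P: L=N, R=R
  R: L=Q, R=S
  J: L=–, R=K
  C: L=–, R=–
  S: L=–, R=–
  K: L=–, R=–
  G: L=E, R=–
  E: L=–, R=–
  N: L=–, R=–
  Q: L=–, R=–

G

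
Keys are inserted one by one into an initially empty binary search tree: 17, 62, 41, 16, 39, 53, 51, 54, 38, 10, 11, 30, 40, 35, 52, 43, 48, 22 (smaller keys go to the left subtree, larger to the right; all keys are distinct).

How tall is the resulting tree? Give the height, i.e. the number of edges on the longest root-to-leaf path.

Resulting structure (node: left, right):
  17: L=16, R=62
  62: L=41, R=–
  41: L=39, R=53
  16: L=10, R=–
  39: L=38, R=40
  53: L=51, R=54
  51: L=43, R=52
  54: L=–, R=–
  38: L=30, R=–
  10: L=–, R=11
  11: L=–, R=–
  30: L=22, R=35
  40: L=–, R=–
  35: L=–, R=–
  52: L=–, R=–
  43: L=–, R=48
  48: L=–, R=–
  22: L=–, R=–

The deepest node is 35 at depth 6.

6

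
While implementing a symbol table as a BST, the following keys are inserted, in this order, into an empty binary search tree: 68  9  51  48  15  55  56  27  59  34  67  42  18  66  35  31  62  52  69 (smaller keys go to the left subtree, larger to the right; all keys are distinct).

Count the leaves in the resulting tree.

6

68: root
9: left child of 68 (depth 1)
51: right child of 9 (depth 2)
48: left child of 51 (depth 3)
15: left child of 48 (depth 4)
55: right child of 51 (depth 3)
56: right child of 55 (depth 4)
27: right child of 15 (depth 5)
59: right child of 56 (depth 5)
34: right child of 27 (depth 6)
67: right child of 59 (depth 6)
42: right child of 34 (depth 7)
18: left child of 27 (depth 6)
66: left child of 67 (depth 7)
35: left child of 42 (depth 8)
31: left child of 34 (depth 7)
62: left child of 66 (depth 8)
52: left child of 55 (depth 4)
69: right child of 68 (depth 1)

Leaves: 18, 31, 35, 52, 62, 69 — 6 in total.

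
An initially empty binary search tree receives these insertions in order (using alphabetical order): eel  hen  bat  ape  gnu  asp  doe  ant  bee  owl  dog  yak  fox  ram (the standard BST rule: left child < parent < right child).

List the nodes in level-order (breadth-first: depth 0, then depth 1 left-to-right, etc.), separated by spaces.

Insert eel: tree is empty, so eel becomes the root.
Insert hen: hen > eel → go right. Place as right child of eel.
Insert bat: bat < eel → go left. Place as left child of eel.
Insert ape: ape < eel → go left; ape < bat → go left. Place as left child of bat.
Insert gnu: gnu > eel → go right; gnu < hen → go left. Place as left child of hen.
Insert asp: asp < eel → go left; asp < bat → go left; asp > ape → go right. Place as right child of ape.
Insert doe: doe < eel → go left; doe > bat → go right. Place as right child of bat.
Insert ant: ant < eel → go left; ant < bat → go left; ant < ape → go left. Place as left child of ape.
Insert bee: bee < eel → go left; bee > bat → go right; bee < doe → go left. Place as left child of doe.
Insert owl: owl > eel → go right; owl > hen → go right. Place as right child of hen.
Insert dog: dog < eel → go left; dog > bat → go right; dog > doe → go right. Place as right child of doe.
Insert yak: yak > eel → go right; yak > hen → go right; yak > owl → go right. Place as right child of owl.
Insert fox: fox > eel → go right; fox < hen → go left; fox < gnu → go left. Place as left child of gnu.
Insert ram: ram > eel → go right; ram > hen → go right; ram > owl → go right; ram < yak → go left. Place as left child of yak.

eel bat hen ape doe gnu owl ant asp bee dog fox yak ram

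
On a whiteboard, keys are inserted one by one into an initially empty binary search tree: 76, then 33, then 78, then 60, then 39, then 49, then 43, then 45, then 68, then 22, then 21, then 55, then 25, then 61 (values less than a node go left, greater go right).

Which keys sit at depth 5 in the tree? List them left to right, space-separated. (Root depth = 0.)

76: root
33: left child of 76 (depth 1)
78: right child of 76 (depth 1)
60: right child of 33 (depth 2)
39: left child of 60 (depth 3)
49: right child of 39 (depth 4)
43: left child of 49 (depth 5)
45: right child of 43 (depth 6)
68: right child of 60 (depth 3)
22: left child of 33 (depth 2)
21: left child of 22 (depth 3)
55: right child of 49 (depth 5)
25: right child of 22 (depth 3)
61: left child of 68 (depth 4)

43 55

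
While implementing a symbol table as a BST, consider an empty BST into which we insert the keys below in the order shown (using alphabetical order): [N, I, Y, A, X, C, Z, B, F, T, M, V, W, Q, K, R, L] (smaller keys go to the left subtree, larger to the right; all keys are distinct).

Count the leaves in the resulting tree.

Insert N: tree is empty, so N becomes the root.
Insert I: I < N → go left. Place as left child of N.
Insert Y: Y > N → go right. Place as right child of N.
Insert A: A < N → go left; A < I → go left. Place as left child of I.
Insert X: X > N → go right; X < Y → go left. Place as left child of Y.
Insert C: C < N → go left; C < I → go left; C > A → go right. Place as right child of A.
Insert Z: Z > N → go right; Z > Y → go right. Place as right child of Y.
Insert B: B < N → go left; B < I → go left; B > A → go right; B < C → go left. Place as left child of C.
Insert F: F < N → go left; F < I → go left; F > A → go right; F > C → go right. Place as right child of C.
Insert T: T > N → go right; T < Y → go left; T < X → go left. Place as left child of X.
Insert M: M < N → go left; M > I → go right. Place as right child of I.
Insert V: V > N → go right; V < Y → go left; V < X → go left; V > T → go right. Place as right child of T.
Insert W: W > N → go right; W < Y → go left; W < X → go left; W > T → go right; W > V → go right. Place as right child of V.
Insert Q: Q > N → go right; Q < Y → go left; Q < X → go left; Q < T → go left. Place as left child of T.
Insert K: K < N → go left; K > I → go right; K < M → go left. Place as left child of M.
Insert R: R > N → go right; R < Y → go left; R < X → go left; R < T → go left; R > Q → go right. Place as right child of Q.
Insert L: L < N → go left; L > I → go right; L < M → go left; L > K → go right. Place as right child of K.

Leaves: B, F, L, R, W, Z — 6 in total.

6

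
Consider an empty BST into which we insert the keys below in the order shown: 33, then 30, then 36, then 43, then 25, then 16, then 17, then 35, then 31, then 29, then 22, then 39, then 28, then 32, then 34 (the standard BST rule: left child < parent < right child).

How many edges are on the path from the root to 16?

3

Insert 33: tree is empty, so 33 becomes the root.
Insert 30: 30 < 33 → go left. Place as left child of 33.
Insert 36: 36 > 33 → go right. Place as right child of 33.
Insert 43: 43 > 33 → go right; 43 > 36 → go right. Place as right child of 36.
Insert 25: 25 < 33 → go left; 25 < 30 → go left. Place as left child of 30.
Insert 16: 16 < 33 → go left; 16 < 30 → go left; 16 < 25 → go left. Place as left child of 25.
Insert 17: 17 < 33 → go left; 17 < 30 → go left; 17 < 25 → go left; 17 > 16 → go right. Place as right child of 16.
Insert 35: 35 > 33 → go right; 35 < 36 → go left. Place as left child of 36.
Insert 31: 31 < 33 → go left; 31 > 30 → go right. Place as right child of 30.
Insert 29: 29 < 33 → go left; 29 < 30 → go left; 29 > 25 → go right. Place as right child of 25.
Insert 22: 22 < 33 → go left; 22 < 30 → go left; 22 < 25 → go left; 22 > 16 → go right; 22 > 17 → go right. Place as right child of 17.
Insert 39: 39 > 33 → go right; 39 > 36 → go right; 39 < 43 → go left. Place as left child of 43.
Insert 28: 28 < 33 → go left; 28 < 30 → go left; 28 > 25 → go right; 28 < 29 → go left. Place as left child of 29.
Insert 32: 32 < 33 → go left; 32 > 30 → go right; 32 > 31 → go right. Place as right child of 31.
Insert 34: 34 > 33 → go right; 34 < 36 → go left; 34 < 35 → go left. Place as left child of 35.

Path to 16: 33 → 30 → 25 → 16, which is 3 edges.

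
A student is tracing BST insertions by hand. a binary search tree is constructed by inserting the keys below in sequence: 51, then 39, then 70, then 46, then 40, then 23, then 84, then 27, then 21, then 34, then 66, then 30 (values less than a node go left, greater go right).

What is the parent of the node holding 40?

Insert 51: tree is empty, so 51 becomes the root.
Insert 39: 39 < 51 → go left. Place as left child of 51.
Insert 70: 70 > 51 → go right. Place as right child of 51.
Insert 46: 46 < 51 → go left; 46 > 39 → go right. Place as right child of 39.
Insert 40: 40 < 51 → go left; 40 > 39 → go right; 40 < 46 → go left. Place as left child of 46.
Insert 23: 23 < 51 → go left; 23 < 39 → go left. Place as left child of 39.
Insert 84: 84 > 51 → go right; 84 > 70 → go right. Place as right child of 70.
Insert 27: 27 < 51 → go left; 27 < 39 → go left; 27 > 23 → go right. Place as right child of 23.
Insert 21: 21 < 51 → go left; 21 < 39 → go left; 21 < 23 → go left. Place as left child of 23.
Insert 34: 34 < 51 → go left; 34 < 39 → go left; 34 > 23 → go right; 34 > 27 → go right. Place as right child of 27.
Insert 66: 66 > 51 → go right; 66 < 70 → go left. Place as left child of 70.
Insert 30: 30 < 51 → go left; 30 < 39 → go left; 30 > 23 → go right; 30 > 27 → go right; 30 < 34 → go left. Place as left child of 34.

46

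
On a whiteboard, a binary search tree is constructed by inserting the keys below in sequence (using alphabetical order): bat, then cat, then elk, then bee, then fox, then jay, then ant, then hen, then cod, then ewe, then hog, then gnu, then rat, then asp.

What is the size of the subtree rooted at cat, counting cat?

Insert bat: tree is empty, so bat becomes the root.
Insert cat: cat > bat → go right. Place as right child of bat.
Insert elk: elk > bat → go right; elk > cat → go right. Place as right child of cat.
Insert bee: bee > bat → go right; bee < cat → go left. Place as left child of cat.
Insert fox: fox > bat → go right; fox > cat → go right; fox > elk → go right. Place as right child of elk.
Insert jay: jay > bat → go right; jay > cat → go right; jay > elk → go right; jay > fox → go right. Place as right child of fox.
Insert ant: ant < bat → go left. Place as left child of bat.
Insert hen: hen > bat → go right; hen > cat → go right; hen > elk → go right; hen > fox → go right; hen < jay → go left. Place as left child of jay.
Insert cod: cod > bat → go right; cod > cat → go right; cod < elk → go left. Place as left child of elk.
Insert ewe: ewe > bat → go right; ewe > cat → go right; ewe > elk → go right; ewe < fox → go left. Place as left child of fox.
Insert hog: hog > bat → go right; hog > cat → go right; hog > elk → go right; hog > fox → go right; hog < jay → go left; hog > hen → go right. Place as right child of hen.
Insert gnu: gnu > bat → go right; gnu > cat → go right; gnu > elk → go right; gnu > fox → go right; gnu < jay → go left; gnu < hen → go left. Place as left child of hen.
Insert rat: rat > bat → go right; rat > cat → go right; rat > elk → go right; rat > fox → go right; rat > jay → go right. Place as right child of jay.
Insert asp: asp < bat → go left; asp > ant → go right. Place as right child of ant.

Subtree rooted at cat contains: cat, bee, elk, cod, fox, ewe, jay, hen, gnu, hog, rat — 11 nodes.

11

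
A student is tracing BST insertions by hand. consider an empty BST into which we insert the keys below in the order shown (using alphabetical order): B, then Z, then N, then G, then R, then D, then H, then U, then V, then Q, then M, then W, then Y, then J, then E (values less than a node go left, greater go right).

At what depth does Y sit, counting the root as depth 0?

Insert B: tree is empty, so B becomes the root.
Insert Z: Z > B → go right. Place as right child of B.
Insert N: N > B → go right; N < Z → go left. Place as left child of Z.
Insert G: G > B → go right; G < Z → go left; G < N → go left. Place as left child of N.
Insert R: R > B → go right; R < Z → go left; R > N → go right. Place as right child of N.
Insert D: D > B → go right; D < Z → go left; D < N → go left; D < G → go left. Place as left child of G.
Insert H: H > B → go right; H < Z → go left; H < N → go left; H > G → go right. Place as right child of G.
Insert U: U > B → go right; U < Z → go left; U > N → go right; U > R → go right. Place as right child of R.
Insert V: V > B → go right; V < Z → go left; V > N → go right; V > R → go right; V > U → go right. Place as right child of U.
Insert Q: Q > B → go right; Q < Z → go left; Q > N → go right; Q < R → go left. Place as left child of R.
Insert M: M > B → go right; M < Z → go left; M < N → go left; M > G → go right; M > H → go right. Place as right child of H.
Insert W: W > B → go right; W < Z → go left; W > N → go right; W > R → go right; W > U → go right; W > V → go right. Place as right child of V.
Insert Y: Y > B → go right; Y < Z → go left; Y > N → go right; Y > R → go right; Y > U → go right; Y > V → go right; Y > W → go right. Place as right child of W.
Insert J: J > B → go right; J < Z → go left; J < N → go left; J > G → go right; J > H → go right; J < M → go left. Place as left child of M.
Insert E: E > B → go right; E < Z → go left; E < N → go left; E < G → go left; E > D → go right. Place as right child of D.

Path to Y: B → Z → N → R → U → V → W → Y, which is 7 edges.

7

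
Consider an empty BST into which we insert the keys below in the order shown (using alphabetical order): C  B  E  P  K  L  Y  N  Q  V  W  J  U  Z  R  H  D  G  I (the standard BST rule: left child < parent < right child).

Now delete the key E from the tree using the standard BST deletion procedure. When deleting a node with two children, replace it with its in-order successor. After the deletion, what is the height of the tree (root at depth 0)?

C: root
B: left child of C (depth 1)
E: right child of C (depth 1)
P: right child of E (depth 2)
K: left child of P (depth 3)
L: right child of K (depth 4)
Y: right child of P (depth 3)
N: right child of L (depth 5)
Q: left child of Y (depth 4)
V: right child of Q (depth 5)
W: right child of V (depth 6)
J: left child of K (depth 4)
U: left child of V (depth 6)
Z: right child of Y (depth 4)
R: left child of U (depth 7)
H: left child of J (depth 5)
D: left child of E (depth 2)
G: left child of H (depth 6)
I: right child of H (depth 6)

Delete E (two children — replace with in-order successor).
After deletion, deepest node is R at depth 7.

7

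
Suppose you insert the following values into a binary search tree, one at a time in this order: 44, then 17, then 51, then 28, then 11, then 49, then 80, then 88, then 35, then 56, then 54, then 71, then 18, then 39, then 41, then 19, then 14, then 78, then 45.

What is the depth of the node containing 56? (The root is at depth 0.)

3

44: root
17: left child of 44 (depth 1)
51: right child of 44 (depth 1)
28: right child of 17 (depth 2)
11: left child of 17 (depth 2)
49: left child of 51 (depth 2)
80: right child of 51 (depth 2)
88: right child of 80 (depth 3)
35: right child of 28 (depth 3)
56: left child of 80 (depth 3)
54: left child of 56 (depth 4)
71: right child of 56 (depth 4)
18: left child of 28 (depth 3)
39: right child of 35 (depth 4)
41: right child of 39 (depth 5)
19: right child of 18 (depth 4)
14: right child of 11 (depth 3)
78: right child of 71 (depth 5)
45: left child of 49 (depth 3)

Path to 56: 44 → 51 → 80 → 56, which is 3 edges.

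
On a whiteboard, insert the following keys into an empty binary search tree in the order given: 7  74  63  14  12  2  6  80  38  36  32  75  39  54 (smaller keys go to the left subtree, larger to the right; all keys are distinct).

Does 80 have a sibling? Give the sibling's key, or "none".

7: root
74: right child of 7 (depth 1)
63: left child of 74 (depth 2)
14: left child of 63 (depth 3)
12: left child of 14 (depth 4)
2: left child of 7 (depth 1)
6: right child of 2 (depth 2)
80: right child of 74 (depth 2)
38: right child of 14 (depth 4)
36: left child of 38 (depth 5)
32: left child of 36 (depth 6)
75: left child of 80 (depth 3)
39: right child of 38 (depth 5)
54: right child of 39 (depth 6)

80's parent is 74; the other child of 74 is 63.

63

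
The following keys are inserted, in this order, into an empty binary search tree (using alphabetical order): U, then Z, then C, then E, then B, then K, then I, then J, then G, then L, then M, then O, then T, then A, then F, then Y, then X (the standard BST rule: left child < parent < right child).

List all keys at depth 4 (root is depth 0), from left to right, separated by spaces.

Resulting structure (node: left, right):
  U: L=C, R=Z
  Z: L=Y, R=–
  C: L=B, R=E
  E: L=–, R=K
  B: L=A, R=–
  K: L=I, R=L
  I: L=G, R=J
  J: L=–, R=–
  G: L=F, R=–
  L: L=–, R=M
  M: L=–, R=O
  O: L=–, R=T
  T: L=–, R=–
  A: L=–, R=–
  F: L=–, R=–
  Y: L=X, R=–
  X: L=–, R=–

I L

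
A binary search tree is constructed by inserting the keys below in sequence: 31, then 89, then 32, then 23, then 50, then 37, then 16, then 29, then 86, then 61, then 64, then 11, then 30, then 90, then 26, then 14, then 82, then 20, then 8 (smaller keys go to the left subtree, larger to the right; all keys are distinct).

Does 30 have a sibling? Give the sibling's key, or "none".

26

Resulting structure (node: left, right):
  31: L=23, R=89
  89: L=32, R=90
  32: L=–, R=50
  23: L=16, R=29
  50: L=37, R=86
  37: L=–, R=–
  16: L=11, R=20
  29: L=26, R=30
  86: L=61, R=–
  61: L=–, R=64
  64: L=–, R=82
  11: L=8, R=14
  30: L=–, R=–
  90: L=–, R=–
  26: L=–, R=–
  14: L=–, R=–
  82: L=–, R=–
  20: L=–, R=–
  8: L=–, R=–

30's parent is 29; the other child of 29 is 26.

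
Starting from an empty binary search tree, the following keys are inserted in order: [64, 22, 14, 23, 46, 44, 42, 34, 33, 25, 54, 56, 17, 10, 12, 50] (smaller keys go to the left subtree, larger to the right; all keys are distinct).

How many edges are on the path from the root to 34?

6

Resulting structure (node: left, right):
  64: L=22, R=–
  22: L=14, R=23
  14: L=10, R=17
  23: L=–, R=46
  46: L=44, R=54
  44: L=42, R=–
  42: L=34, R=–
  34: L=33, R=–
  33: L=25, R=–
  25: L=–, R=–
  54: L=50, R=56
  56: L=–, R=–
  17: L=–, R=–
  10: L=–, R=12
  12: L=–, R=–
  50: L=–, R=–

Path to 34: 64 → 22 → 23 → 46 → 44 → 42 → 34, which is 6 edges.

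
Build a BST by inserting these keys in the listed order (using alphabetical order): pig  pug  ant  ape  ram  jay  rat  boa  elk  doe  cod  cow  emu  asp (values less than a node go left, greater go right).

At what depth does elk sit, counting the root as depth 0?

pig: root
pug: right child of pig (depth 1)
ant: left child of pig (depth 1)
ape: right child of ant (depth 2)
ram: right child of pug (depth 2)
jay: right child of ape (depth 3)
rat: right child of ram (depth 3)
boa: left child of jay (depth 4)
elk: right child of boa (depth 5)
doe: left child of elk (depth 6)
cod: left child of doe (depth 7)
cow: right child of cod (depth 8)
emu: right child of elk (depth 6)
asp: left child of boa (depth 5)

Path to elk: pig → ant → ape → jay → boa → elk, which is 5 edges.

5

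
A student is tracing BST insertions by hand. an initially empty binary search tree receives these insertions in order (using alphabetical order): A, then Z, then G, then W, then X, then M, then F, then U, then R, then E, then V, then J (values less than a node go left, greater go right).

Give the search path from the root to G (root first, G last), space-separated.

A Z G

Insert A: tree is empty, so A becomes the root.
Insert Z: Z > A → go right. Place as right child of A.
Insert G: G > A → go right; G < Z → go left. Place as left child of Z.
Insert W: W > A → go right; W < Z → go left; W > G → go right. Place as right child of G.
Insert X: X > A → go right; X < Z → go left; X > G → go right; X > W → go right. Place as right child of W.
Insert M: M > A → go right; M < Z → go left; M > G → go right; M < W → go left. Place as left child of W.
Insert F: F > A → go right; F < Z → go left; F < G → go left. Place as left child of G.
Insert U: U > A → go right; U < Z → go left; U > G → go right; U < W → go left; U > M → go right. Place as right child of M.
Insert R: R > A → go right; R < Z → go left; R > G → go right; R < W → go left; R > M → go right; R < U → go left. Place as left child of U.
Insert E: E > A → go right; E < Z → go left; E < G → go left; E < F → go left. Place as left child of F.
Insert V: V > A → go right; V < Z → go left; V > G → go right; V < W → go left; V > M → go right; V > U → go right. Place as right child of U.
Insert J: J > A → go right; J < Z → go left; J > G → go right; J < W → go left; J < M → go left. Place as left child of M.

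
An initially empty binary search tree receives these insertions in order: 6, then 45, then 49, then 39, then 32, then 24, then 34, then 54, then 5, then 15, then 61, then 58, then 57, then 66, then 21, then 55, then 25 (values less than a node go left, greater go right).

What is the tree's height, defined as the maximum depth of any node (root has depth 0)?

7

6: root
45: right child of 6 (depth 1)
49: right child of 45 (depth 2)
39: left child of 45 (depth 2)
32: left child of 39 (depth 3)
24: left child of 32 (depth 4)
34: right child of 32 (depth 4)
54: right child of 49 (depth 3)
5: left child of 6 (depth 1)
15: left child of 24 (depth 5)
61: right child of 54 (depth 4)
58: left child of 61 (depth 5)
57: left child of 58 (depth 6)
66: right child of 61 (depth 5)
21: right child of 15 (depth 6)
55: left child of 57 (depth 7)
25: right child of 24 (depth 5)

The deepest node is 55 at depth 7.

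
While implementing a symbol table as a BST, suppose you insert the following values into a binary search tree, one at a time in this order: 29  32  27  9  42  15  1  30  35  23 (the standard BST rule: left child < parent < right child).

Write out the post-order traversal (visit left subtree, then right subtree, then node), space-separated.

Insert 29: tree is empty, so 29 becomes the root.
Insert 32: 32 > 29 → go right. Place as right child of 29.
Insert 27: 27 < 29 → go left. Place as left child of 29.
Insert 9: 9 < 29 → go left; 9 < 27 → go left. Place as left child of 27.
Insert 42: 42 > 29 → go right; 42 > 32 → go right. Place as right child of 32.
Insert 15: 15 < 29 → go left; 15 < 27 → go left; 15 > 9 → go right. Place as right child of 9.
Insert 1: 1 < 29 → go left; 1 < 27 → go left; 1 < 9 → go left. Place as left child of 9.
Insert 30: 30 > 29 → go right; 30 < 32 → go left. Place as left child of 32.
Insert 35: 35 > 29 → go right; 35 > 32 → go right; 35 < 42 → go left. Place as left child of 42.
Insert 23: 23 < 29 → go left; 23 < 27 → go left; 23 > 9 → go right; 23 > 15 → go right. Place as right child of 15.

1 23 15 9 27 30 35 42 32 29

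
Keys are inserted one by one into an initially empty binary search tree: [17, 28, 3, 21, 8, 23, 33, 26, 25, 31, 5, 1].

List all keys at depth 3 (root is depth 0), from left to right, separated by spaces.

Resulting structure (node: left, right):
  17: L=3, R=28
  28: L=21, R=33
  3: L=1, R=8
  21: L=–, R=23
  8: L=5, R=–
  23: L=–, R=26
  33: L=31, R=–
  26: L=25, R=–
  25: L=–, R=–
  31: L=–, R=–
  5: L=–, R=–
  1: L=–, R=–

5 23 31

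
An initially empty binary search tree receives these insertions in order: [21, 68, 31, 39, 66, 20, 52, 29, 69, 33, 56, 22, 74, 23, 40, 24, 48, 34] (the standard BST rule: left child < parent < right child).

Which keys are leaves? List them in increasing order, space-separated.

20 24 34 48 56 74

21: root
68: right child of 21 (depth 1)
31: left child of 68 (depth 2)
39: right child of 31 (depth 3)
66: right child of 39 (depth 4)
20: left child of 21 (depth 1)
52: left child of 66 (depth 5)
29: left child of 31 (depth 3)
69: right child of 68 (depth 2)
33: left child of 39 (depth 4)
56: right child of 52 (depth 6)
22: left child of 29 (depth 4)
74: right child of 69 (depth 3)
23: right child of 22 (depth 5)
40: left child of 52 (depth 6)
24: right child of 23 (depth 6)
48: right child of 40 (depth 7)
34: right child of 33 (depth 5)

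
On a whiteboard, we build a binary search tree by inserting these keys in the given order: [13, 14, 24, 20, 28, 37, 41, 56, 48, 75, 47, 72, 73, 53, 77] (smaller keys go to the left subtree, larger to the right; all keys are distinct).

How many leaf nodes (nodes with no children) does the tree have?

Insert 13: tree is empty, so 13 becomes the root.
Insert 14: 14 > 13 → go right. Place as right child of 13.
Insert 24: 24 > 13 → go right; 24 > 14 → go right. Place as right child of 14.
Insert 20: 20 > 13 → go right; 20 > 14 → go right; 20 < 24 → go left. Place as left child of 24.
Insert 28: 28 > 13 → go right; 28 > 14 → go right; 28 > 24 → go right. Place as right child of 24.
Insert 37: 37 > 13 → go right; 37 > 14 → go right; 37 > 24 → go right; 37 > 28 → go right. Place as right child of 28.
Insert 41: 41 > 13 → go right; 41 > 14 → go right; 41 > 24 → go right; 41 > 28 → go right; 41 > 37 → go right. Place as right child of 37.
Insert 56: 56 > 13 → go right; 56 > 14 → go right; 56 > 24 → go right; 56 > 28 → go right; 56 > 37 → go right; 56 > 41 → go right. Place as right child of 41.
Insert 48: 48 > 13 → go right; 48 > 14 → go right; 48 > 24 → go right; 48 > 28 → go right; 48 > 37 → go right; 48 > 41 → go right; 48 < 56 → go left. Place as left child of 56.
Insert 75: 75 > 13 → go right; 75 > 14 → go right; 75 > 24 → go right; 75 > 28 → go right; 75 > 37 → go right; 75 > 41 → go right; 75 > 56 → go right. Place as right child of 56.
Insert 47: 47 > 13 → go right; 47 > 14 → go right; 47 > 24 → go right; 47 > 28 → go right; 47 > 37 → go right; 47 > 41 → go right; 47 < 56 → go left; 47 < 48 → go left. Place as left child of 48.
Insert 72: 72 > 13 → go right; 72 > 14 → go right; 72 > 24 → go right; 72 > 28 → go right; 72 > 37 → go right; 72 > 41 → go right; 72 > 56 → go right; 72 < 75 → go left. Place as left child of 75.
Insert 73: 73 > 13 → go right; 73 > 14 → go right; 73 > 24 → go right; 73 > 28 → go right; 73 > 37 → go right; 73 > 41 → go right; 73 > 56 → go right; 73 < 75 → go left; 73 > 72 → go right. Place as right child of 72.
Insert 53: 53 > 13 → go right; 53 > 14 → go right; 53 > 24 → go right; 53 > 28 → go right; 53 > 37 → go right; 53 > 41 → go right; 53 < 56 → go left; 53 > 48 → go right. Place as right child of 48.
Insert 77: 77 > 13 → go right; 77 > 14 → go right; 77 > 24 → go right; 77 > 28 → go right; 77 > 37 → go right; 77 > 41 → go right; 77 > 56 → go right; 77 > 75 → go right. Place as right child of 75.

Leaves: 20, 47, 53, 73, 77 — 5 in total.

5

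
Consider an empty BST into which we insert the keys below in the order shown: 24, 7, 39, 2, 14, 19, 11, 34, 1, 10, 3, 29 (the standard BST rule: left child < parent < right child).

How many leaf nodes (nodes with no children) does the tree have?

5

Insert 24: tree is empty, so 24 becomes the root.
Insert 7: 7 < 24 → go left. Place as left child of 24.
Insert 39: 39 > 24 → go right. Place as right child of 24.
Insert 2: 2 < 24 → go left; 2 < 7 → go left. Place as left child of 7.
Insert 14: 14 < 24 → go left; 14 > 7 → go right. Place as right child of 7.
Insert 19: 19 < 24 → go left; 19 > 7 → go right; 19 > 14 → go right. Place as right child of 14.
Insert 11: 11 < 24 → go left; 11 > 7 → go right; 11 < 14 → go left. Place as left child of 14.
Insert 34: 34 > 24 → go right; 34 < 39 → go left. Place as left child of 39.
Insert 1: 1 < 24 → go left; 1 < 7 → go left; 1 < 2 → go left. Place as left child of 2.
Insert 10: 10 < 24 → go left; 10 > 7 → go right; 10 < 14 → go left; 10 < 11 → go left. Place as left child of 11.
Insert 3: 3 < 24 → go left; 3 < 7 → go left; 3 > 2 → go right. Place as right child of 2.
Insert 29: 29 > 24 → go right; 29 < 39 → go left; 29 < 34 → go left. Place as left child of 34.

Leaves: 1, 3, 10, 19, 29 — 5 in total.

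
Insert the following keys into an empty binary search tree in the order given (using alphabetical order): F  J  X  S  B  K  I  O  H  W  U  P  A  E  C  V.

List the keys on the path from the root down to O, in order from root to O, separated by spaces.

F J X S K O

Resulting structure (node: left, right):
  F: L=B, R=J
  J: L=I, R=X
  X: L=S, R=–
  S: L=K, R=W
  B: L=A, R=E
  K: L=–, R=O
  I: L=H, R=–
  O: L=–, R=P
  H: L=–, R=–
  W: L=U, R=–
  U: L=–, R=V
  P: L=–, R=–
  A: L=–, R=–
  E: L=C, R=–
  C: L=–, R=–
  V: L=–, R=–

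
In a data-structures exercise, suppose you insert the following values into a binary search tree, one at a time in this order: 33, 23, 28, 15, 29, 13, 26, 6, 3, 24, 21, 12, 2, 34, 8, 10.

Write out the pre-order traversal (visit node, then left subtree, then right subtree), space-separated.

Insert 33: tree is empty, so 33 becomes the root.
Insert 23: 23 < 33 → go left. Place as left child of 33.
Insert 28: 28 < 33 → go left; 28 > 23 → go right. Place as right child of 23.
Insert 15: 15 < 33 → go left; 15 < 23 → go left. Place as left child of 23.
Insert 29: 29 < 33 → go left; 29 > 23 → go right; 29 > 28 → go right. Place as right child of 28.
Insert 13: 13 < 33 → go left; 13 < 23 → go left; 13 < 15 → go left. Place as left child of 15.
Insert 26: 26 < 33 → go left; 26 > 23 → go right; 26 < 28 → go left. Place as left child of 28.
Insert 6: 6 < 33 → go left; 6 < 23 → go left; 6 < 15 → go left; 6 < 13 → go left. Place as left child of 13.
Insert 3: 3 < 33 → go left; 3 < 23 → go left; 3 < 15 → go left; 3 < 13 → go left; 3 < 6 → go left. Place as left child of 6.
Insert 24: 24 < 33 → go left; 24 > 23 → go right; 24 < 28 → go left; 24 < 26 → go left. Place as left child of 26.
Insert 21: 21 < 33 → go left; 21 < 23 → go left; 21 > 15 → go right. Place as right child of 15.
Insert 12: 12 < 33 → go left; 12 < 23 → go left; 12 < 15 → go left; 12 < 13 → go left; 12 > 6 → go right. Place as right child of 6.
Insert 2: 2 < 33 → go left; 2 < 23 → go left; 2 < 15 → go left; 2 < 13 → go left; 2 < 6 → go left; 2 < 3 → go left. Place as left child of 3.
Insert 34: 34 > 33 → go right. Place as right child of 33.
Insert 8: 8 < 33 → go left; 8 < 23 → go left; 8 < 15 → go left; 8 < 13 → go left; 8 > 6 → go right; 8 < 12 → go left. Place as left child of 12.
Insert 10: 10 < 33 → go left; 10 < 23 → go left; 10 < 15 → go left; 10 < 13 → go left; 10 > 6 → go right; 10 < 12 → go left; 10 > 8 → go right. Place as right child of 8.

33 23 15 13 6 3 2 12 8 10 21 28 26 24 29 34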